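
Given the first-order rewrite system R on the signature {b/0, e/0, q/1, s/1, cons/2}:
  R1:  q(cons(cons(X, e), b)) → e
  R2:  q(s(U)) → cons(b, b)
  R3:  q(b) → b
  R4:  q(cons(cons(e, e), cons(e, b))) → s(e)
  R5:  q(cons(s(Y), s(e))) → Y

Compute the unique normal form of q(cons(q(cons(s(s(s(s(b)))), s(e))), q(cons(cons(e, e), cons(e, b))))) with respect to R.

1. q(cons(q(cons(s(s(s(s(b)))), s(e))), q(cons(cons(e, e), cons(e, b)))))  →  q(cons(s(s(s(b))), q(cons(cons(e, e), cons(e, b)))))   [R5 at 1.1]
2. q(cons(s(s(s(b))), q(cons(cons(e, e), cons(e, b)))))  →  q(cons(s(s(s(b))), s(e)))   [R4 at 1.2]
3. q(cons(s(s(s(b))), s(e)))  →  s(s(b))   [R5 at ε]

s(s(b))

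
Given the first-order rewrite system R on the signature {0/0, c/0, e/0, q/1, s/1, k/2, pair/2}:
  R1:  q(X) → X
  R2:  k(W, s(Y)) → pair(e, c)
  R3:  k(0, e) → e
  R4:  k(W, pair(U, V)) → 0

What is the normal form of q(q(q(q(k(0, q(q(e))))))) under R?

e

1. q(q(q(q(k(0, q(q(e)))))))  →  q(q(q(k(0, q(q(e))))))   [R1 at ε]
2. q(q(q(k(0, q(q(e))))))  →  q(q(k(0, q(q(e)))))   [R1 at ε]
3. q(q(k(0, q(q(e)))))  →  q(k(0, q(q(e))))   [R1 at ε]
4. q(k(0, q(q(e))))  →  k(0, q(q(e)))   [R1 at ε]
5. k(0, q(q(e)))  →  k(0, q(e))   [R1 at 2]
6. k(0, q(e))  →  k(0, e)   [R1 at 2]
7. k(0, e)  →  e   [R3 at ε]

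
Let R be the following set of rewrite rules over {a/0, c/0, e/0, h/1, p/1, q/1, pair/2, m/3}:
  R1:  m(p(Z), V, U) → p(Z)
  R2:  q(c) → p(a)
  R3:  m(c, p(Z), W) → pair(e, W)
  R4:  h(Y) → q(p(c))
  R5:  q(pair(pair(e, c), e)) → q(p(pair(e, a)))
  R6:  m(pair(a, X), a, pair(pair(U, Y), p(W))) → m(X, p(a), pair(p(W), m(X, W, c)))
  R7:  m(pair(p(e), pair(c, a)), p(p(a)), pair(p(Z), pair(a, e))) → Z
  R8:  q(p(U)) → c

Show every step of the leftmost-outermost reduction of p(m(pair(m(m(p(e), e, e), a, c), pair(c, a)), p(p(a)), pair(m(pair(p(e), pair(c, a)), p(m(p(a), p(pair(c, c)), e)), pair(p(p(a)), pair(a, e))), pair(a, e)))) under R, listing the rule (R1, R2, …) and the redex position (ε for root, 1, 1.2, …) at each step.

p(a)

1. p(m(pair(m(m(p(e), e, e), a, c), pair(c, a)), p(p(a)), pair(m(pair(p(e), pair(c, a)), p(m(p(a), p(pair(c, c)), e)), pair(p(p(a)), pair(a, e))), pair(a, e))))  →  p(m(pair(m(p(e), a, c), pair(c, a)), p(p(a)), pair(m(pair(p(e), pair(c, a)), p(m(p(a), p(pair(c, c)), e)), pair(p(p(a)), pair(a, e))), pair(a, e))))   [R1 at 1.1.1.1]
2. p(m(pair(m(p(e), a, c), pair(c, a)), p(p(a)), pair(m(pair(p(e), pair(c, a)), p(m(p(a), p(pair(c, c)), e)), pair(p(p(a)), pair(a, e))), pair(a, e))))  →  p(m(pair(p(e), pair(c, a)), p(p(a)), pair(m(pair(p(e), pair(c, a)), p(m(p(a), p(pair(c, c)), e)), pair(p(p(a)), pair(a, e))), pair(a, e))))   [R1 at 1.1.1]
3. p(m(pair(p(e), pair(c, a)), p(p(a)), pair(m(pair(p(e), pair(c, a)), p(m(p(a), p(pair(c, c)), e)), pair(p(p(a)), pair(a, e))), pair(a, e))))  →  p(m(pair(p(e), pair(c, a)), p(p(a)), pair(m(pair(p(e), pair(c, a)), p(p(a)), pair(p(p(a)), pair(a, e))), pair(a, e))))   [R1 at 1.3.1.2.1]
4. p(m(pair(p(e), pair(c, a)), p(p(a)), pair(m(pair(p(e), pair(c, a)), p(p(a)), pair(p(p(a)), pair(a, e))), pair(a, e))))  →  p(m(pair(p(e), pair(c, a)), p(p(a)), pair(p(a), pair(a, e))))   [R7 at 1.3.1]
5. p(m(pair(p(e), pair(c, a)), p(p(a)), pair(p(a), pair(a, e))))  →  p(a)   [R7 at 1]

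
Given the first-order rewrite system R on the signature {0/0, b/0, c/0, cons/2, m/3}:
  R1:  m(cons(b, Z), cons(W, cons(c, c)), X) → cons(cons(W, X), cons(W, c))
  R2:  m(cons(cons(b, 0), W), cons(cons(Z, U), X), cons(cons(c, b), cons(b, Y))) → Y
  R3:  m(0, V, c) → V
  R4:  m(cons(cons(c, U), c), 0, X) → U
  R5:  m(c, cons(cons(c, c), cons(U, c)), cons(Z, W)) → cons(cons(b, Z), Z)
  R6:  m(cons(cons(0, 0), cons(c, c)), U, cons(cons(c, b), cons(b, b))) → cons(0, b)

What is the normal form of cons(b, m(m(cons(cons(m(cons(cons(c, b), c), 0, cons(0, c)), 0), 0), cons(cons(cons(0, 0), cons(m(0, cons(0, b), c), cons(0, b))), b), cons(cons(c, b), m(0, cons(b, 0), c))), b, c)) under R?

cons(b, b)

1. cons(b, m(m(cons(cons(m(cons(cons(c, b), c), 0, cons(0, c)), 0), 0), cons(cons(cons(0, 0), cons(m(0, cons(0, b), c), cons(0, b))), b), cons(cons(c, b), m(0, cons(b, 0), c))), b, c))  →  cons(b, m(m(cons(cons(b, 0), 0), cons(cons(cons(0, 0), cons(m(0, cons(0, b), c), cons(0, b))), b), cons(cons(c, b), m(0, cons(b, 0), c))), b, c))   [R4 at 2.1.1.1.1]
2. cons(b, m(m(cons(cons(b, 0), 0), cons(cons(cons(0, 0), cons(m(0, cons(0, b), c), cons(0, b))), b), cons(cons(c, b), m(0, cons(b, 0), c))), b, c))  →  cons(b, m(m(cons(cons(b, 0), 0), cons(cons(cons(0, 0), cons(cons(0, b), cons(0, b))), b), cons(cons(c, b), m(0, cons(b, 0), c))), b, c))   [R3 at 2.1.2.1.2.1]
3. cons(b, m(m(cons(cons(b, 0), 0), cons(cons(cons(0, 0), cons(cons(0, b), cons(0, b))), b), cons(cons(c, b), m(0, cons(b, 0), c))), b, c))  →  cons(b, m(m(cons(cons(b, 0), 0), cons(cons(cons(0, 0), cons(cons(0, b), cons(0, b))), b), cons(cons(c, b), cons(b, 0))), b, c))   [R3 at 2.1.3.2]
4. cons(b, m(m(cons(cons(b, 0), 0), cons(cons(cons(0, 0), cons(cons(0, b), cons(0, b))), b), cons(cons(c, b), cons(b, 0))), b, c))  →  cons(b, m(0, b, c))   [R2 at 2.1]
5. cons(b, m(0, b, c))  →  cons(b, b)   [R3 at 2]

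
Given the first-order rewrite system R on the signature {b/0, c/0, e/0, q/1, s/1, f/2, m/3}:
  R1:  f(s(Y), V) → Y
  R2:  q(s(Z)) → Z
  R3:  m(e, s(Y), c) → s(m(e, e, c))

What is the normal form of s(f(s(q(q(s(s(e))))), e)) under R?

1. s(f(s(q(q(s(s(e))))), e))  →  s(q(q(s(s(e)))))   [R1 at 1]
2. s(q(q(s(s(e)))))  →  s(q(s(e)))   [R2 at 1.1]
3. s(q(s(e)))  →  s(e)   [R2 at 1]

s(e)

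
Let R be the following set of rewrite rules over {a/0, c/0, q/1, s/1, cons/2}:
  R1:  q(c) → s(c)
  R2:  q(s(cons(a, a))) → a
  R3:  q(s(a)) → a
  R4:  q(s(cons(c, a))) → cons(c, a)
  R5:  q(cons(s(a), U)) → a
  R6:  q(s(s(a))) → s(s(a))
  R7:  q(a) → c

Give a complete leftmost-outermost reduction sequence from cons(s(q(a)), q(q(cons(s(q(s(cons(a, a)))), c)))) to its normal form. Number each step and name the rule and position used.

cons(s(c), c)

1. cons(s(q(a)), q(q(cons(s(q(s(cons(a, a)))), c))))  →  cons(s(c), q(q(cons(s(q(s(cons(a, a)))), c))))   [R7 at 1.1]
2. cons(s(c), q(q(cons(s(q(s(cons(a, a)))), c))))  →  cons(s(c), q(q(cons(s(a), c))))   [R2 at 2.1.1.1.1]
3. cons(s(c), q(q(cons(s(a), c))))  →  cons(s(c), q(a))   [R5 at 2.1]
4. cons(s(c), q(a))  →  cons(s(c), c)   [R7 at 2]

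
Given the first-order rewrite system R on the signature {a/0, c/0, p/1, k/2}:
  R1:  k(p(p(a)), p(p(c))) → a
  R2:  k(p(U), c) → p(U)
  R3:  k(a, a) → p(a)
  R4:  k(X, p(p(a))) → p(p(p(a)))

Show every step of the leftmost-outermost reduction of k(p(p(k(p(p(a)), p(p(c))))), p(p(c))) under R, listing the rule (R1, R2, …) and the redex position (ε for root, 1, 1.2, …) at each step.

a

1. k(p(p(k(p(p(a)), p(p(c))))), p(p(c)))  →  k(p(p(a)), p(p(c)))   [R1 at 1.1.1]
2. k(p(p(a)), p(p(c)))  →  a   [R1 at ε]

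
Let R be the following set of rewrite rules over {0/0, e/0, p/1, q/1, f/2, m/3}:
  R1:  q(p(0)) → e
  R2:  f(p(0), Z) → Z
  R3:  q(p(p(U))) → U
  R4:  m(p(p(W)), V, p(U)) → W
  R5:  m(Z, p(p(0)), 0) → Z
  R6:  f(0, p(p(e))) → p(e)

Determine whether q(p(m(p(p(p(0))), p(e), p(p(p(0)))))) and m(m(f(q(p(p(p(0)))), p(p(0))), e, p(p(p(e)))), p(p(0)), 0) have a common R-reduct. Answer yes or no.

Reduce t₁ = q(p(m(p(p(p(0))), p(e), p(p(p(0)))))):
1. q(p(m(p(p(p(0))), p(e), p(p(p(0))))))  →  q(p(p(0)))   [R4 at 1.1]
2. q(p(p(0)))  →  0   [R3 at ε]

Reduce t₂ = m(m(f(q(p(p(p(0)))), p(p(0))), e, p(p(p(e)))), p(p(0)), 0):
1. m(m(f(q(p(p(p(0)))), p(p(0))), e, p(p(p(e)))), p(p(0)), 0)  →  m(f(q(p(p(p(0)))), p(p(0))), e, p(p(p(e))))   [R5 at ε]
2. m(f(q(p(p(p(0)))), p(p(0))), e, p(p(p(e))))  →  m(f(p(0), p(p(0))), e, p(p(p(e))))   [R3 at 1.1]
3. m(f(p(0), p(p(0))), e, p(p(p(e))))  →  m(p(p(0)), e, p(p(p(e))))   [R2 at 1]
4. m(p(p(0)), e, p(p(p(e))))  →  0   [R4 at ε]

yes — NF(t₁) = 0, NF(t₂) = 0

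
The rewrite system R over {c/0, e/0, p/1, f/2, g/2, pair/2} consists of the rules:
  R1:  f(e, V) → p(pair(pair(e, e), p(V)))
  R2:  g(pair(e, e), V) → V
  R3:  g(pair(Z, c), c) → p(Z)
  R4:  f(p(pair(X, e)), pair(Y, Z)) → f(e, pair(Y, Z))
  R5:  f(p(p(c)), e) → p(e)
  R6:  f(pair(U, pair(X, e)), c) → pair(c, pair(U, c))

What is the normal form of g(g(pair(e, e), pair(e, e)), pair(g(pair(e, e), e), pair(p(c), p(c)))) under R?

pair(e, pair(p(c), p(c)))

1. g(g(pair(e, e), pair(e, e)), pair(g(pair(e, e), e), pair(p(c), p(c))))  →  g(pair(e, e), pair(g(pair(e, e), e), pair(p(c), p(c))))   [R2 at 1]
2. g(pair(e, e), pair(g(pair(e, e), e), pair(p(c), p(c))))  →  pair(g(pair(e, e), e), pair(p(c), p(c)))   [R2 at ε]
3. pair(g(pair(e, e), e), pair(p(c), p(c)))  →  pair(e, pair(p(c), p(c)))   [R2 at 1]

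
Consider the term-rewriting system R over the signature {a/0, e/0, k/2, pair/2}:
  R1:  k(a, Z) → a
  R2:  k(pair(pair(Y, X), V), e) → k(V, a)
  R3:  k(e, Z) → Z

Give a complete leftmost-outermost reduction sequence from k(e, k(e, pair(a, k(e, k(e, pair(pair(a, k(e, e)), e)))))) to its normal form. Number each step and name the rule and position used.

1. k(e, k(e, pair(a, k(e, k(e, pair(pair(a, k(e, e)), e))))))  →  k(e, pair(a, k(e, k(e, pair(pair(a, k(e, e)), e)))))   [R3 at ε]
2. k(e, pair(a, k(e, k(e, pair(pair(a, k(e, e)), e)))))  →  pair(a, k(e, k(e, pair(pair(a, k(e, e)), e))))   [R3 at ε]
3. pair(a, k(e, k(e, pair(pair(a, k(e, e)), e))))  →  pair(a, k(e, pair(pair(a, k(e, e)), e)))   [R3 at 2]
4. pair(a, k(e, pair(pair(a, k(e, e)), e)))  →  pair(a, pair(pair(a, k(e, e)), e))   [R3 at 2]
5. pair(a, pair(pair(a, k(e, e)), e))  →  pair(a, pair(pair(a, e), e))   [R3 at 2.1.2]

pair(a, pair(pair(a, e), e))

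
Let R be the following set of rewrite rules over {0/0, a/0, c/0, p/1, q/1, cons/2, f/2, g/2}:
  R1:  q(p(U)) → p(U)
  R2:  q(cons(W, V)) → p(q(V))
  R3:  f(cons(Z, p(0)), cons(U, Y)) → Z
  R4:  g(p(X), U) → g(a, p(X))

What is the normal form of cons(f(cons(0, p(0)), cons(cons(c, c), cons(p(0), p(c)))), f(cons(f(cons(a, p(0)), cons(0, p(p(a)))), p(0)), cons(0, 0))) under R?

cons(0, a)

1. cons(f(cons(0, p(0)), cons(cons(c, c), cons(p(0), p(c)))), f(cons(f(cons(a, p(0)), cons(0, p(p(a)))), p(0)), cons(0, 0)))  →  cons(0, f(cons(f(cons(a, p(0)), cons(0, p(p(a)))), p(0)), cons(0, 0)))   [R3 at 1]
2. cons(0, f(cons(f(cons(a, p(0)), cons(0, p(p(a)))), p(0)), cons(0, 0)))  →  cons(0, f(cons(a, p(0)), cons(0, p(p(a)))))   [R3 at 2]
3. cons(0, f(cons(a, p(0)), cons(0, p(p(a)))))  →  cons(0, a)   [R3 at 2]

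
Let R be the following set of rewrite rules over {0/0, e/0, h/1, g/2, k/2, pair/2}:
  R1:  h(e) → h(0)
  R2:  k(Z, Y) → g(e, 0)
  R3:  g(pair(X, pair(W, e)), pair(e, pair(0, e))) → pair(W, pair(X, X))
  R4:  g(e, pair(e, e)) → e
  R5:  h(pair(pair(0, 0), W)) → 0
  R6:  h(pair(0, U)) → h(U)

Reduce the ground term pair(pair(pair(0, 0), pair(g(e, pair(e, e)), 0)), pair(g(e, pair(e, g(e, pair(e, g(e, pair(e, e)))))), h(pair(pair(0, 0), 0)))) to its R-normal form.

1. pair(pair(pair(0, 0), pair(g(e, pair(e, e)), 0)), pair(g(e, pair(e, g(e, pair(e, g(e, pair(e, e)))))), h(pair(pair(0, 0), 0))))  →  pair(pair(pair(0, 0), pair(e, 0)), pair(g(e, pair(e, g(e, pair(e, g(e, pair(e, e)))))), h(pair(pair(0, 0), 0))))   [R4 at 1.2.1]
2. pair(pair(pair(0, 0), pair(e, 0)), pair(g(e, pair(e, g(e, pair(e, g(e, pair(e, e)))))), h(pair(pair(0, 0), 0))))  →  pair(pair(pair(0, 0), pair(e, 0)), pair(g(e, pair(e, g(e, pair(e, e)))), h(pair(pair(0, 0), 0))))   [R4 at 2.1.2.2.2.2]
3. pair(pair(pair(0, 0), pair(e, 0)), pair(g(e, pair(e, g(e, pair(e, e)))), h(pair(pair(0, 0), 0))))  →  pair(pair(pair(0, 0), pair(e, 0)), pair(g(e, pair(e, e)), h(pair(pair(0, 0), 0))))   [R4 at 2.1.2.2]
4. pair(pair(pair(0, 0), pair(e, 0)), pair(g(e, pair(e, e)), h(pair(pair(0, 0), 0))))  →  pair(pair(pair(0, 0), pair(e, 0)), pair(e, h(pair(pair(0, 0), 0))))   [R4 at 2.1]
5. pair(pair(pair(0, 0), pair(e, 0)), pair(e, h(pair(pair(0, 0), 0))))  →  pair(pair(pair(0, 0), pair(e, 0)), pair(e, 0))   [R5 at 2.2]

pair(pair(pair(0, 0), pair(e, 0)), pair(e, 0))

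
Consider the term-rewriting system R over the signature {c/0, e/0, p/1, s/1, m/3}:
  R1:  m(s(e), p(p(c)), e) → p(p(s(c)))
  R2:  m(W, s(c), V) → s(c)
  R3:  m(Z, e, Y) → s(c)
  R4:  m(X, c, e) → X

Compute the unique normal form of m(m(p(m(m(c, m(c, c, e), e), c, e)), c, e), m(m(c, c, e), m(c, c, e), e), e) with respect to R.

1. m(m(p(m(m(c, m(c, c, e), e), c, e)), c, e), m(m(c, c, e), m(c, c, e), e), e)  →  m(p(m(m(c, m(c, c, e), e), c, e)), m(m(c, c, e), m(c, c, e), e), e)   [R4 at 1]
2. m(p(m(m(c, m(c, c, e), e), c, e)), m(m(c, c, e), m(c, c, e), e), e)  →  m(p(m(c, m(c, c, e), e)), m(m(c, c, e), m(c, c, e), e), e)   [R4 at 1.1]
3. m(p(m(c, m(c, c, e), e)), m(m(c, c, e), m(c, c, e), e), e)  →  m(p(m(c, c, e)), m(m(c, c, e), m(c, c, e), e), e)   [R4 at 1.1.2]
4. m(p(m(c, c, e)), m(m(c, c, e), m(c, c, e), e), e)  →  m(p(c), m(m(c, c, e), m(c, c, e), e), e)   [R4 at 1.1]
5. m(p(c), m(m(c, c, e), m(c, c, e), e), e)  →  m(p(c), m(c, m(c, c, e), e), e)   [R4 at 2.1]
6. m(p(c), m(c, m(c, c, e), e), e)  →  m(p(c), m(c, c, e), e)   [R4 at 2.2]
7. m(p(c), m(c, c, e), e)  →  m(p(c), c, e)   [R4 at 2]
8. m(p(c), c, e)  →  p(c)   [R4 at ε]

p(c)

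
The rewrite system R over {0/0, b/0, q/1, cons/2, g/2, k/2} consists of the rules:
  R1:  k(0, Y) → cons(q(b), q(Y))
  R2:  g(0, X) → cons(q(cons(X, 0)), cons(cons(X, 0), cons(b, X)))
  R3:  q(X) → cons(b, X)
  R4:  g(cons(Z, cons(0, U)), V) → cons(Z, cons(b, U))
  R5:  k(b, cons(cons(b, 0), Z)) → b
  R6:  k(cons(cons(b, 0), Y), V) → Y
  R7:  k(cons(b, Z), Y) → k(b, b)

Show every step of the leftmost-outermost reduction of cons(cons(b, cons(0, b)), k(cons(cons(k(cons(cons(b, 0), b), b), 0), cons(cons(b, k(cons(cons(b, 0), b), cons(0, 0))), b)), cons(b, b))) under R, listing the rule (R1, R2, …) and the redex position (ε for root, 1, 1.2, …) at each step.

1. cons(cons(b, cons(0, b)), k(cons(cons(k(cons(cons(b, 0), b), b), 0), cons(cons(b, k(cons(cons(b, 0), b), cons(0, 0))), b)), cons(b, b)))  →  cons(cons(b, cons(0, b)), k(cons(cons(b, 0), cons(cons(b, k(cons(cons(b, 0), b), cons(0, 0))), b)), cons(b, b)))   [R6 at 2.1.1.1]
2. cons(cons(b, cons(0, b)), k(cons(cons(b, 0), cons(cons(b, k(cons(cons(b, 0), b), cons(0, 0))), b)), cons(b, b)))  →  cons(cons(b, cons(0, b)), cons(cons(b, k(cons(cons(b, 0), b), cons(0, 0))), b))   [R6 at 2]
3. cons(cons(b, cons(0, b)), cons(cons(b, k(cons(cons(b, 0), b), cons(0, 0))), b))  →  cons(cons(b, cons(0, b)), cons(cons(b, b), b))   [R6 at 2.1.2]

cons(cons(b, cons(0, b)), cons(cons(b, b), b))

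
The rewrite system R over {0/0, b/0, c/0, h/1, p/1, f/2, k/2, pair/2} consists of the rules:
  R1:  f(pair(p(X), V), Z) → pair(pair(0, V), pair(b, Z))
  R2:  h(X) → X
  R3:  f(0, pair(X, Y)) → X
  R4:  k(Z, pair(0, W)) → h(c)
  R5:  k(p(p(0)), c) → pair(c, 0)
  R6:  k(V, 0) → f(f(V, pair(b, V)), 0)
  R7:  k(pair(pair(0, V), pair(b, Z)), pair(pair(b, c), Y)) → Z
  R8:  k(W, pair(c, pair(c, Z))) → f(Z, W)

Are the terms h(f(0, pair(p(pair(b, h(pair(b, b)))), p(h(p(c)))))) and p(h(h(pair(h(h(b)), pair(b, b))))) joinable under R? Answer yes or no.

Reduce t₁ = h(f(0, pair(p(pair(b, h(pair(b, b)))), p(h(p(c)))))):
1. h(f(0, pair(p(pair(b, h(pair(b, b)))), p(h(p(c))))))  →  f(0, pair(p(pair(b, h(pair(b, b)))), p(h(p(c)))))   [R2 at ε]
2. f(0, pair(p(pair(b, h(pair(b, b)))), p(h(p(c)))))  →  p(pair(b, h(pair(b, b))))   [R3 at ε]
3. p(pair(b, h(pair(b, b))))  →  p(pair(b, pair(b, b)))   [R2 at 1.2]

Reduce t₂ = p(h(h(pair(h(h(b)), pair(b, b))))):
1. p(h(h(pair(h(h(b)), pair(b, b)))))  →  p(h(pair(h(h(b)), pair(b, b))))   [R2 at 1]
2. p(h(pair(h(h(b)), pair(b, b))))  →  p(pair(h(h(b)), pair(b, b)))   [R2 at 1]
3. p(pair(h(h(b)), pair(b, b)))  →  p(pair(h(b), pair(b, b)))   [R2 at 1.1]
4. p(pair(h(b), pair(b, b)))  →  p(pair(b, pair(b, b)))   [R2 at 1.1]

yes — NF(t₁) = p(pair(b, pair(b, b))), NF(t₂) = p(pair(b, pair(b, b)))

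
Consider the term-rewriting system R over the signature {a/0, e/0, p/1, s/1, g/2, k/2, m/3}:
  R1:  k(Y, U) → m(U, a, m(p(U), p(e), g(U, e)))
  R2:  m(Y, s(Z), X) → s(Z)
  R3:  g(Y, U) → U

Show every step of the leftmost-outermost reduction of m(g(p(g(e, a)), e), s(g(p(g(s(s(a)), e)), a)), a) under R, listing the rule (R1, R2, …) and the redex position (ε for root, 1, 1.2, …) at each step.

1. m(g(p(g(e, a)), e), s(g(p(g(s(s(a)), e)), a)), a)  →  s(g(p(g(s(s(a)), e)), a))   [R2 at ε]
2. s(g(p(g(s(s(a)), e)), a))  →  s(a)   [R3 at 1]

s(a)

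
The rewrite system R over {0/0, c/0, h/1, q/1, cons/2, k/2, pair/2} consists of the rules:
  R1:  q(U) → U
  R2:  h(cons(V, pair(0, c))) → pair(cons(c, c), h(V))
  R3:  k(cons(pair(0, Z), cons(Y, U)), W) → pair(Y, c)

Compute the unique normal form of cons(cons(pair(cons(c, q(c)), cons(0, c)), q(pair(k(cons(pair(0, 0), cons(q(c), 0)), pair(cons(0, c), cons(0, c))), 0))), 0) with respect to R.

cons(cons(pair(cons(c, c), cons(0, c)), pair(pair(c, c), 0)), 0)

1. cons(cons(pair(cons(c, q(c)), cons(0, c)), q(pair(k(cons(pair(0, 0), cons(q(c), 0)), pair(cons(0, c), cons(0, c))), 0))), 0)  →  cons(cons(pair(cons(c, c), cons(0, c)), q(pair(k(cons(pair(0, 0), cons(q(c), 0)), pair(cons(0, c), cons(0, c))), 0))), 0)   [R1 at 1.1.1.2]
2. cons(cons(pair(cons(c, c), cons(0, c)), q(pair(k(cons(pair(0, 0), cons(q(c), 0)), pair(cons(0, c), cons(0, c))), 0))), 0)  →  cons(cons(pair(cons(c, c), cons(0, c)), pair(k(cons(pair(0, 0), cons(q(c), 0)), pair(cons(0, c), cons(0, c))), 0)), 0)   [R1 at 1.2]
3. cons(cons(pair(cons(c, c), cons(0, c)), pair(k(cons(pair(0, 0), cons(q(c), 0)), pair(cons(0, c), cons(0, c))), 0)), 0)  →  cons(cons(pair(cons(c, c), cons(0, c)), pair(pair(q(c), c), 0)), 0)   [R3 at 1.2.1]
4. cons(cons(pair(cons(c, c), cons(0, c)), pair(pair(q(c), c), 0)), 0)  →  cons(cons(pair(cons(c, c), cons(0, c)), pair(pair(c, c), 0)), 0)   [R1 at 1.2.1.1]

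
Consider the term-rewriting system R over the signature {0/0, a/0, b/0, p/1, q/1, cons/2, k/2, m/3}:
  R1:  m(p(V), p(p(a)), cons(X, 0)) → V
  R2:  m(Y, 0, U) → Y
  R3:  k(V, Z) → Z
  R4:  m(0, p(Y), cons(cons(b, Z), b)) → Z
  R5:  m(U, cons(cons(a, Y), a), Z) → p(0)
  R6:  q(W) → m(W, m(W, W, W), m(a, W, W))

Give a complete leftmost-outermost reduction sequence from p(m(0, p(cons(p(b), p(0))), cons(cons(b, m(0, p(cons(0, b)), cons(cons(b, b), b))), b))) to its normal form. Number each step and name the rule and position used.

1. p(m(0, p(cons(p(b), p(0))), cons(cons(b, m(0, p(cons(0, b)), cons(cons(b, b), b))), b)))  →  p(m(0, p(cons(0, b)), cons(cons(b, b), b)))   [R4 at 1]
2. p(m(0, p(cons(0, b)), cons(cons(b, b), b)))  →  p(b)   [R4 at 1]

p(b)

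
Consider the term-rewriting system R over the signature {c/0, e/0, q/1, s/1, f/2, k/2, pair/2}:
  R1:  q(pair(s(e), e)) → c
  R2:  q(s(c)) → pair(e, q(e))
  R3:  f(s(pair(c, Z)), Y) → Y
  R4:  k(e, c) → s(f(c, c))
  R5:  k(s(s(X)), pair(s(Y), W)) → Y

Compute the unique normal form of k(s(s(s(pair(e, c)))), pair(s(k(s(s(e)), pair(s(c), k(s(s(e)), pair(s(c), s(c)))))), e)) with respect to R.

1. k(s(s(s(pair(e, c)))), pair(s(k(s(s(e)), pair(s(c), k(s(s(e)), pair(s(c), s(c)))))), e))  →  k(s(s(e)), pair(s(c), k(s(s(e)), pair(s(c), s(c)))))   [R5 at ε]
2. k(s(s(e)), pair(s(c), k(s(s(e)), pair(s(c), s(c)))))  →  c   [R5 at ε]

c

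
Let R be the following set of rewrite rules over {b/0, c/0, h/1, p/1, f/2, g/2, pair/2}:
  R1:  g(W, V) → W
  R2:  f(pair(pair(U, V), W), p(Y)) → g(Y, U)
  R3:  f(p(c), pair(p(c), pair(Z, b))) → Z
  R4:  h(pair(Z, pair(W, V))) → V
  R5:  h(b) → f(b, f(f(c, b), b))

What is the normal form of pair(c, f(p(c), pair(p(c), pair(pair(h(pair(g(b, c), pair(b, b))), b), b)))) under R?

1. pair(c, f(p(c), pair(p(c), pair(pair(h(pair(g(b, c), pair(b, b))), b), b))))  →  pair(c, pair(h(pair(g(b, c), pair(b, b))), b))   [R3 at 2]
2. pair(c, pair(h(pair(g(b, c), pair(b, b))), b))  →  pair(c, pair(b, b))   [R4 at 2.1]

pair(c, pair(b, b))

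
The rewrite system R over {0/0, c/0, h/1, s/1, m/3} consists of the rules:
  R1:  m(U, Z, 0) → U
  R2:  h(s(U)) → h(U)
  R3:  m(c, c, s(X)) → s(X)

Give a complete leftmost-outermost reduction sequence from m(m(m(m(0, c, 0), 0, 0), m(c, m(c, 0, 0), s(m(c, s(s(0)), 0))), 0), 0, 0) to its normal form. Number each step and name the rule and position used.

0

1. m(m(m(m(0, c, 0), 0, 0), m(c, m(c, 0, 0), s(m(c, s(s(0)), 0))), 0), 0, 0)  →  m(m(m(0, c, 0), 0, 0), m(c, m(c, 0, 0), s(m(c, s(s(0)), 0))), 0)   [R1 at ε]
2. m(m(m(0, c, 0), 0, 0), m(c, m(c, 0, 0), s(m(c, s(s(0)), 0))), 0)  →  m(m(0, c, 0), 0, 0)   [R1 at ε]
3. m(m(0, c, 0), 0, 0)  →  m(0, c, 0)   [R1 at ε]
4. m(0, c, 0)  →  0   [R1 at ε]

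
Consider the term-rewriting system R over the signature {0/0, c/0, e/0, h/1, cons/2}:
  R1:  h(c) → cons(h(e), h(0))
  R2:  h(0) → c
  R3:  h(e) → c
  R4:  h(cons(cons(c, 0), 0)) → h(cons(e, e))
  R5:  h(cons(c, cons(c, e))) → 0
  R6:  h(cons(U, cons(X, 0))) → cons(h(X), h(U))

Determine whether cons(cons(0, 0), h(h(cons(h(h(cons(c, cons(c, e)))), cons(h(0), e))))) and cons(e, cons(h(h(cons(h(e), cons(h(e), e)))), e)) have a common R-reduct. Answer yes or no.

no — NF(t₁) = cons(cons(0, 0), c), NF(t₂) = cons(e, cons(c, e))

Reduce t₁ = cons(cons(0, 0), h(h(cons(h(h(cons(c, cons(c, e)))), cons(h(0), e))))):
1. cons(cons(0, 0), h(h(cons(h(h(cons(c, cons(c, e)))), cons(h(0), e)))))  →  cons(cons(0, 0), h(h(cons(h(0), cons(h(0), e)))))   [R5 at 2.1.1.1.1]
2. cons(cons(0, 0), h(h(cons(h(0), cons(h(0), e)))))  →  cons(cons(0, 0), h(h(cons(c, cons(h(0), e)))))   [R2 at 2.1.1.1]
3. cons(cons(0, 0), h(h(cons(c, cons(h(0), e)))))  →  cons(cons(0, 0), h(h(cons(c, cons(c, e)))))   [R2 at 2.1.1.2.1]
4. cons(cons(0, 0), h(h(cons(c, cons(c, e)))))  →  cons(cons(0, 0), h(0))   [R5 at 2.1]
5. cons(cons(0, 0), h(0))  →  cons(cons(0, 0), c)   [R2 at 2]

Reduce t₂ = cons(e, cons(h(h(cons(h(e), cons(h(e), e)))), e)):
1. cons(e, cons(h(h(cons(h(e), cons(h(e), e)))), e))  →  cons(e, cons(h(h(cons(c, cons(h(e), e)))), e))   [R3 at 2.1.1.1.1]
2. cons(e, cons(h(h(cons(c, cons(h(e), e)))), e))  →  cons(e, cons(h(h(cons(c, cons(c, e)))), e))   [R3 at 2.1.1.1.2.1]
3. cons(e, cons(h(h(cons(c, cons(c, e)))), e))  →  cons(e, cons(h(0), e))   [R5 at 2.1.1]
4. cons(e, cons(h(0), e))  →  cons(e, cons(c, e))   [R2 at 2.1]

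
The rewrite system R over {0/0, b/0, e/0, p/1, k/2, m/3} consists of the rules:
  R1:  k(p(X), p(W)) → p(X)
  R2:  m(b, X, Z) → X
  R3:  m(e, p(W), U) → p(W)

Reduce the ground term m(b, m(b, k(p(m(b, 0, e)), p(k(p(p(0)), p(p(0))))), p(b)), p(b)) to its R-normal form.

1. m(b, m(b, k(p(m(b, 0, e)), p(k(p(p(0)), p(p(0))))), p(b)), p(b))  →  m(b, k(p(m(b, 0, e)), p(k(p(p(0)), p(p(0))))), p(b))   [R2 at ε]
2. m(b, k(p(m(b, 0, e)), p(k(p(p(0)), p(p(0))))), p(b))  →  k(p(m(b, 0, e)), p(k(p(p(0)), p(p(0)))))   [R2 at ε]
3. k(p(m(b, 0, e)), p(k(p(p(0)), p(p(0)))))  →  p(m(b, 0, e))   [R1 at ε]
4. p(m(b, 0, e))  →  p(0)   [R2 at 1]

p(0)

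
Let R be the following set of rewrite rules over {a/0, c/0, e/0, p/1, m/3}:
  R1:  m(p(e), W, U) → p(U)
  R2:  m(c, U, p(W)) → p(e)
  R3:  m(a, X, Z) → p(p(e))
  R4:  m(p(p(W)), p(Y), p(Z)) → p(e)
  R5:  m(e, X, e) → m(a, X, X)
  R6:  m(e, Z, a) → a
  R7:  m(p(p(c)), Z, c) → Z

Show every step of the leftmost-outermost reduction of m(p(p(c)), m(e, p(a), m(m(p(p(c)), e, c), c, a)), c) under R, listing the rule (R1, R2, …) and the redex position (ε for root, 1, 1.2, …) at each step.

1. m(p(p(c)), m(e, p(a), m(m(p(p(c)), e, c), c, a)), c)  →  m(e, p(a), m(m(p(p(c)), e, c), c, a))   [R7 at ε]
2. m(e, p(a), m(m(p(p(c)), e, c), c, a))  →  m(e, p(a), m(e, c, a))   [R7 at 3.1]
3. m(e, p(a), m(e, c, a))  →  m(e, p(a), a)   [R6 at 3]
4. m(e, p(a), a)  →  a   [R6 at ε]

a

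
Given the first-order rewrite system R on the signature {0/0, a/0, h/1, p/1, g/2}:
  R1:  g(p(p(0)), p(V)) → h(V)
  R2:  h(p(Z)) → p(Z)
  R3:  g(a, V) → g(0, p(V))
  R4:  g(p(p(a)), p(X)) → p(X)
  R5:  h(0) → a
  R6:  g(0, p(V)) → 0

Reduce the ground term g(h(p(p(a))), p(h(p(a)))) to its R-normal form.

1. g(h(p(p(a))), p(h(p(a))))  →  g(p(p(a)), p(h(p(a))))   [R2 at 1]
2. g(p(p(a)), p(h(p(a))))  →  p(h(p(a)))   [R4 at ε]
3. p(h(p(a)))  →  p(p(a))   [R2 at 1]

p(p(a))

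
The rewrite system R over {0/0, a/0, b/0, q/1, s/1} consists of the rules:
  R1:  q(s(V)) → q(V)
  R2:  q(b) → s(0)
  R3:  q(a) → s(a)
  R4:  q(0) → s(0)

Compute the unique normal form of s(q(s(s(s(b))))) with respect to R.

1. s(q(s(s(s(b)))))  →  s(q(s(s(b))))   [R1 at 1]
2. s(q(s(s(b))))  →  s(q(s(b)))   [R1 at 1]
3. s(q(s(b)))  →  s(q(b))   [R1 at 1]
4. s(q(b))  →  s(s(0))   [R2 at 1]

s(s(0))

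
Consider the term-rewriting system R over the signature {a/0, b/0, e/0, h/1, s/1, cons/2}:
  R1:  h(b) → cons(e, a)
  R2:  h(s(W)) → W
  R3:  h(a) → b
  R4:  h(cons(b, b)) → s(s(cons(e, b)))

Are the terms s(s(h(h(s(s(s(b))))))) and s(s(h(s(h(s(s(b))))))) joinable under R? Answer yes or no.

Reduce t₁ = s(s(h(h(s(s(s(b))))))):
1. s(s(h(h(s(s(s(b)))))))  →  s(s(h(s(s(b)))))   [R2 at 1.1.1]
2. s(s(h(s(s(b)))))  →  s(s(s(b)))   [R2 at 1.1]

Reduce t₂ = s(s(h(s(h(s(s(b))))))):
1. s(s(h(s(h(s(s(b)))))))  →  s(s(h(s(s(b)))))   [R2 at 1.1]
2. s(s(h(s(s(b)))))  →  s(s(s(b)))   [R2 at 1.1]

yes — NF(t₁) = s(s(s(b))), NF(t₂) = s(s(s(b)))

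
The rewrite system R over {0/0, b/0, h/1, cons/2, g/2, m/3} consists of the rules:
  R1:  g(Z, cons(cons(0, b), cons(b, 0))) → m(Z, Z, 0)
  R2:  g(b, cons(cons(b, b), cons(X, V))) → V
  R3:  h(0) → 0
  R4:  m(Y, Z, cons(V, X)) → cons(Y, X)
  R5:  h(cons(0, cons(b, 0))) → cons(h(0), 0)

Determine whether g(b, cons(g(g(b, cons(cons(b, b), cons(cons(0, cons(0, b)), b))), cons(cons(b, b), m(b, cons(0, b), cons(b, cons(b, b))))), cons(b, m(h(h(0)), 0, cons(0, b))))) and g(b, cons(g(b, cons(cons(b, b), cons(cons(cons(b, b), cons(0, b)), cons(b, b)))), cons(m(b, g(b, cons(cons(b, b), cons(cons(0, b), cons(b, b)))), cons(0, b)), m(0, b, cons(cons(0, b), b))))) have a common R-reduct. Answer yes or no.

Reduce t₁ = g(b, cons(g(g(b, cons(cons(b, b), cons(cons(0, cons(0, b)), b))), cons(cons(b, b), m(b, cons(0, b), cons(b, cons(b, b))))), cons(b, m(h(h(0)), 0, cons(0, b))))):
1. g(b, cons(g(g(b, cons(cons(b, b), cons(cons(0, cons(0, b)), b))), cons(cons(b, b), m(b, cons(0, b), cons(b, cons(b, b))))), cons(b, m(h(h(0)), 0, cons(0, b)))))  →  g(b, cons(g(b, cons(cons(b, b), m(b, cons(0, b), cons(b, cons(b, b))))), cons(b, m(h(h(0)), 0, cons(0, b)))))   [R2 at 2.1.1]
2. g(b, cons(g(b, cons(cons(b, b), m(b, cons(0, b), cons(b, cons(b, b))))), cons(b, m(h(h(0)), 0, cons(0, b)))))  →  g(b, cons(g(b, cons(cons(b, b), cons(b, cons(b, b)))), cons(b, m(h(h(0)), 0, cons(0, b)))))   [R4 at 2.1.2.2]
3. g(b, cons(g(b, cons(cons(b, b), cons(b, cons(b, b)))), cons(b, m(h(h(0)), 0, cons(0, b)))))  →  g(b, cons(cons(b, b), cons(b, m(h(h(0)), 0, cons(0, b)))))   [R2 at 2.1]
4. g(b, cons(cons(b, b), cons(b, m(h(h(0)), 0, cons(0, b)))))  →  m(h(h(0)), 0, cons(0, b))   [R2 at ε]
5. m(h(h(0)), 0, cons(0, b))  →  cons(h(h(0)), b)   [R4 at ε]
6. cons(h(h(0)), b)  →  cons(h(0), b)   [R3 at 1.1]
7. cons(h(0), b)  →  cons(0, b)   [R3 at 1]

Reduce t₂ = g(b, cons(g(b, cons(cons(b, b), cons(cons(cons(b, b), cons(0, b)), cons(b, b)))), cons(m(b, g(b, cons(cons(b, b), cons(cons(0, b), cons(b, b)))), cons(0, b)), m(0, b, cons(cons(0, b), b))))):
1. g(b, cons(g(b, cons(cons(b, b), cons(cons(cons(b, b), cons(0, b)), cons(b, b)))), cons(m(b, g(b, cons(cons(b, b), cons(cons(0, b), cons(b, b)))), cons(0, b)), m(0, b, cons(cons(0, b), b)))))  →  g(b, cons(cons(b, b), cons(m(b, g(b, cons(cons(b, b), cons(cons(0, b), cons(b, b)))), cons(0, b)), m(0, b, cons(cons(0, b), b)))))   [R2 at 2.1]
2. g(b, cons(cons(b, b), cons(m(b, g(b, cons(cons(b, b), cons(cons(0, b), cons(b, b)))), cons(0, b)), m(0, b, cons(cons(0, b), b)))))  →  m(0, b, cons(cons(0, b), b))   [R2 at ε]
3. m(0, b, cons(cons(0, b), b))  →  cons(0, b)   [R4 at ε]

yes — NF(t₁) = cons(0, b), NF(t₂) = cons(0, b)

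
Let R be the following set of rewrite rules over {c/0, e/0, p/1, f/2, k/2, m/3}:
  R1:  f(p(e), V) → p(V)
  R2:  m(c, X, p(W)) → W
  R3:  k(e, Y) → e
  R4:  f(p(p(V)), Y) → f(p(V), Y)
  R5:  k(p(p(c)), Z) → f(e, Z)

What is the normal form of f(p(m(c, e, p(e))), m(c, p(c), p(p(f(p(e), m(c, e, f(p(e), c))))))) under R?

1. f(p(m(c, e, p(e))), m(c, p(c), p(p(f(p(e), m(c, e, f(p(e), c)))))))  →  f(p(e), m(c, p(c), p(p(f(p(e), m(c, e, f(p(e), c)))))))   [R2 at 1.1]
2. f(p(e), m(c, p(c), p(p(f(p(e), m(c, e, f(p(e), c)))))))  →  p(m(c, p(c), p(p(f(p(e), m(c, e, f(p(e), c)))))))   [R1 at ε]
3. p(m(c, p(c), p(p(f(p(e), m(c, e, f(p(e), c)))))))  →  p(p(f(p(e), m(c, e, f(p(e), c)))))   [R2 at 1]
4. p(p(f(p(e), m(c, e, f(p(e), c)))))  →  p(p(p(m(c, e, f(p(e), c)))))   [R1 at 1.1]
5. p(p(p(m(c, e, f(p(e), c)))))  →  p(p(p(m(c, e, p(c)))))   [R1 at 1.1.1.3]
6. p(p(p(m(c, e, p(c)))))  →  p(p(p(c)))   [R2 at 1.1.1]

p(p(p(c)))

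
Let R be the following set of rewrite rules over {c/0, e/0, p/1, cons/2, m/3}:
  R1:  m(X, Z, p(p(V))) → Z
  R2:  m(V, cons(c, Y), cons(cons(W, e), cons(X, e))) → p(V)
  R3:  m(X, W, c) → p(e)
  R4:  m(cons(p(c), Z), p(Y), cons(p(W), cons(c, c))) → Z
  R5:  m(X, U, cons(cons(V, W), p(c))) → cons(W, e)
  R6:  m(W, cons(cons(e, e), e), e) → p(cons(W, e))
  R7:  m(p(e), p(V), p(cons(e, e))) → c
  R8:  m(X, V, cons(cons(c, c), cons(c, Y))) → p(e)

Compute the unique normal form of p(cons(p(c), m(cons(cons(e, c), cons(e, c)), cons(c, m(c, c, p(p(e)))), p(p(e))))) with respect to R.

p(cons(p(c), cons(c, c)))

1. p(cons(p(c), m(cons(cons(e, c), cons(e, c)), cons(c, m(c, c, p(p(e)))), p(p(e)))))  →  p(cons(p(c), cons(c, m(c, c, p(p(e))))))   [R1 at 1.2]
2. p(cons(p(c), cons(c, m(c, c, p(p(e))))))  →  p(cons(p(c), cons(c, c)))   [R1 at 1.2.2]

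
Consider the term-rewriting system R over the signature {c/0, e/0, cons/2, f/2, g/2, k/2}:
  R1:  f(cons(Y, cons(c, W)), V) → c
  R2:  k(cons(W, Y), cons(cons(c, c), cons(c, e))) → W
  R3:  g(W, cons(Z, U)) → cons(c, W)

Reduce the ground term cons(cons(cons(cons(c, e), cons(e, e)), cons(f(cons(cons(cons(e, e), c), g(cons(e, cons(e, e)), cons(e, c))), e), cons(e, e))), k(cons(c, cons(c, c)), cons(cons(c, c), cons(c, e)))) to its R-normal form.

1. cons(cons(cons(cons(c, e), cons(e, e)), cons(f(cons(cons(cons(e, e), c), g(cons(e, cons(e, e)), cons(e, c))), e), cons(e, e))), k(cons(c, cons(c, c)), cons(cons(c, c), cons(c, e))))  →  cons(cons(cons(cons(c, e), cons(e, e)), cons(f(cons(cons(cons(e, e), c), cons(c, cons(e, cons(e, e)))), e), cons(e, e))), k(cons(c, cons(c, c)), cons(cons(c, c), cons(c, e))))   [R3 at 1.2.1.1.2]
2. cons(cons(cons(cons(c, e), cons(e, e)), cons(f(cons(cons(cons(e, e), c), cons(c, cons(e, cons(e, e)))), e), cons(e, e))), k(cons(c, cons(c, c)), cons(cons(c, c), cons(c, e))))  →  cons(cons(cons(cons(c, e), cons(e, e)), cons(c, cons(e, e))), k(cons(c, cons(c, c)), cons(cons(c, c), cons(c, e))))   [R1 at 1.2.1]
3. cons(cons(cons(cons(c, e), cons(e, e)), cons(c, cons(e, e))), k(cons(c, cons(c, c)), cons(cons(c, c), cons(c, e))))  →  cons(cons(cons(cons(c, e), cons(e, e)), cons(c, cons(e, e))), c)   [R2 at 2]

cons(cons(cons(cons(c, e), cons(e, e)), cons(c, cons(e, e))), c)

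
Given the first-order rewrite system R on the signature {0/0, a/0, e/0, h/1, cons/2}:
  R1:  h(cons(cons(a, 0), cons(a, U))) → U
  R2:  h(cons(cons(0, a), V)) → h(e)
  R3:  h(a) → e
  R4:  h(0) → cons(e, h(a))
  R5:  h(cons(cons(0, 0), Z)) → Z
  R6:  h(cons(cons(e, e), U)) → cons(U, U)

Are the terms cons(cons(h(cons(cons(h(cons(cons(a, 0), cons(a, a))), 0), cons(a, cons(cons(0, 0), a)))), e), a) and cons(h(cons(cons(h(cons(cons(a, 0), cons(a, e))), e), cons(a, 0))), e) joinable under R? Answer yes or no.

Reduce t₁ = cons(cons(h(cons(cons(h(cons(cons(a, 0), cons(a, a))), 0), cons(a, cons(cons(0, 0), a)))), e), a):
1. cons(cons(h(cons(cons(h(cons(cons(a, 0), cons(a, a))), 0), cons(a, cons(cons(0, 0), a)))), e), a)  →  cons(cons(h(cons(cons(a, 0), cons(a, cons(cons(0, 0), a)))), e), a)   [R1 at 1.1.1.1.1]
2. cons(cons(h(cons(cons(a, 0), cons(a, cons(cons(0, 0), a)))), e), a)  →  cons(cons(cons(cons(0, 0), a), e), a)   [R1 at 1.1]

Reduce t₂ = cons(h(cons(cons(h(cons(cons(a, 0), cons(a, e))), e), cons(a, 0))), e):
1. cons(h(cons(cons(h(cons(cons(a, 0), cons(a, e))), e), cons(a, 0))), e)  →  cons(h(cons(cons(e, e), cons(a, 0))), e)   [R1 at 1.1.1.1]
2. cons(h(cons(cons(e, e), cons(a, 0))), e)  →  cons(cons(cons(a, 0), cons(a, 0)), e)   [R6 at 1]

no — NF(t₁) = cons(cons(cons(cons(0, 0), a), e), a), NF(t₂) = cons(cons(cons(a, 0), cons(a, 0)), e)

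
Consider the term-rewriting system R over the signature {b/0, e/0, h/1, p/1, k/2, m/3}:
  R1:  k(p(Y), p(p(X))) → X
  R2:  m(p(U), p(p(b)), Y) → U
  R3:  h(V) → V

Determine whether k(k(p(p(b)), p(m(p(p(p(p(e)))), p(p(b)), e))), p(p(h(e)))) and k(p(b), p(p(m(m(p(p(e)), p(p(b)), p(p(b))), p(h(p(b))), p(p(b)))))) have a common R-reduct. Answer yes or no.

Reduce t₁ = k(k(p(p(b)), p(m(p(p(p(p(e)))), p(p(b)), e))), p(p(h(e)))):
1. k(k(p(p(b)), p(m(p(p(p(p(e)))), p(p(b)), e))), p(p(h(e))))  →  k(k(p(p(b)), p(p(p(p(e))))), p(p(h(e))))   [R2 at 1.2.1]
2. k(k(p(p(b)), p(p(p(p(e))))), p(p(h(e))))  →  k(p(p(e)), p(p(h(e))))   [R1 at 1]
3. k(p(p(e)), p(p(h(e))))  →  h(e)   [R1 at ε]
4. h(e)  →  e   [R3 at ε]

Reduce t₂ = k(p(b), p(p(m(m(p(p(e)), p(p(b)), p(p(b))), p(h(p(b))), p(p(b)))))):
1. k(p(b), p(p(m(m(p(p(e)), p(p(b)), p(p(b))), p(h(p(b))), p(p(b))))))  →  m(m(p(p(e)), p(p(b)), p(p(b))), p(h(p(b))), p(p(b)))   [R1 at ε]
2. m(m(p(p(e)), p(p(b)), p(p(b))), p(h(p(b))), p(p(b)))  →  m(p(e), p(h(p(b))), p(p(b)))   [R2 at 1]
3. m(p(e), p(h(p(b))), p(p(b)))  →  m(p(e), p(p(b)), p(p(b)))   [R3 at 2.1]
4. m(p(e), p(p(b)), p(p(b)))  →  e   [R2 at ε]

yes — NF(t₁) = e, NF(t₂) = e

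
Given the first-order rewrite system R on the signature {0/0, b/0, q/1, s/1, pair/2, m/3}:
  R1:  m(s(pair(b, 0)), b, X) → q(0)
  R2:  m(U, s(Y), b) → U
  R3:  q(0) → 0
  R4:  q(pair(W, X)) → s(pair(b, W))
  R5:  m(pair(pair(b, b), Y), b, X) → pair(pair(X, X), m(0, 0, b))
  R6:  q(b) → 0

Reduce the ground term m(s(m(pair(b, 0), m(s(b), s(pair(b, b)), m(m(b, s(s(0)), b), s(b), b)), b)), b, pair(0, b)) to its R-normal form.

0

1. m(s(m(pair(b, 0), m(s(b), s(pair(b, b)), m(m(b, s(s(0)), b), s(b), b)), b)), b, pair(0, b))  →  m(s(m(pair(b, 0), m(s(b), s(pair(b, b)), m(b, s(s(0)), b)), b)), b, pair(0, b))   [R2 at 1.1.2.3]
2. m(s(m(pair(b, 0), m(s(b), s(pair(b, b)), m(b, s(s(0)), b)), b)), b, pair(0, b))  →  m(s(m(pair(b, 0), m(s(b), s(pair(b, b)), b), b)), b, pair(0, b))   [R2 at 1.1.2.3]
3. m(s(m(pair(b, 0), m(s(b), s(pair(b, b)), b), b)), b, pair(0, b))  →  m(s(m(pair(b, 0), s(b), b)), b, pair(0, b))   [R2 at 1.1.2]
4. m(s(m(pair(b, 0), s(b), b)), b, pair(0, b))  →  m(s(pair(b, 0)), b, pair(0, b))   [R2 at 1.1]
5. m(s(pair(b, 0)), b, pair(0, b))  →  q(0)   [R1 at ε]
6. q(0)  →  0   [R3 at ε]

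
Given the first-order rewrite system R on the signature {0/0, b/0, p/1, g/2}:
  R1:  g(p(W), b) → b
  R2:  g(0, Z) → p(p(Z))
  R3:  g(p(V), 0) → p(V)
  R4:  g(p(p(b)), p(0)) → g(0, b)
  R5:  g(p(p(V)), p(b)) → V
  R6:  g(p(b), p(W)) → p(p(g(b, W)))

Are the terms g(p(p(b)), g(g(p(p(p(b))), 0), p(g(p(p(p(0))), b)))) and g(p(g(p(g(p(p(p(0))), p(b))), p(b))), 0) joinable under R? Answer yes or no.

Reduce t₁ = g(p(p(b)), g(g(p(p(p(b))), 0), p(g(p(p(p(0))), b)))):
1. g(p(p(b)), g(g(p(p(p(b))), 0), p(g(p(p(p(0))), b))))  →  g(p(p(b)), g(p(p(p(b))), p(g(p(p(p(0))), b))))   [R3 at 2.1]
2. g(p(p(b)), g(p(p(p(b))), p(g(p(p(p(0))), b))))  →  g(p(p(b)), g(p(p(p(b))), p(b)))   [R1 at 2.2.1]
3. g(p(p(b)), g(p(p(p(b))), p(b)))  →  g(p(p(b)), p(b))   [R5 at 2]
4. g(p(p(b)), p(b))  →  b   [R5 at ε]

Reduce t₂ = g(p(g(p(g(p(p(p(0))), p(b))), p(b))), 0):
1. g(p(g(p(g(p(p(p(0))), p(b))), p(b))), 0)  →  p(g(p(g(p(p(p(0))), p(b))), p(b)))   [R3 at ε]
2. p(g(p(g(p(p(p(0))), p(b))), p(b)))  →  p(g(p(p(0)), p(b)))   [R5 at 1.1.1]
3. p(g(p(p(0)), p(b)))  →  p(0)   [R5 at 1]

no — NF(t₁) = b, NF(t₂) = p(0)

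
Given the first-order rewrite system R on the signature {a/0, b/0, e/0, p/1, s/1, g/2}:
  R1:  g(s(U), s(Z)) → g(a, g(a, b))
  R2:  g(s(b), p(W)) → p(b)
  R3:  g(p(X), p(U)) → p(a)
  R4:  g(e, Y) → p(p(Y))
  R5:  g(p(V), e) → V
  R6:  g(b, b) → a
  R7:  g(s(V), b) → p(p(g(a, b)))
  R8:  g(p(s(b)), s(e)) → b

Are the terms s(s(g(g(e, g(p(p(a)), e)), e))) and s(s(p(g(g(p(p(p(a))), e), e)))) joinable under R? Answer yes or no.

Reduce t₁ = s(s(g(g(e, g(p(p(a)), e)), e))):
1. s(s(g(g(e, g(p(p(a)), e)), e)))  →  s(s(g(p(p(g(p(p(a)), e))), e)))   [R4 at 1.1.1]
2. s(s(g(p(p(g(p(p(a)), e))), e)))  →  s(s(p(g(p(p(a)), e))))   [R5 at 1.1]
3. s(s(p(g(p(p(a)), e))))  →  s(s(p(p(a))))   [R5 at 1.1.1]

Reduce t₂ = s(s(p(g(g(p(p(p(a))), e), e)))):
1. s(s(p(g(g(p(p(p(a))), e), e))))  →  s(s(p(g(p(p(a)), e))))   [R5 at 1.1.1.1]
2. s(s(p(g(p(p(a)), e))))  →  s(s(p(p(a))))   [R5 at 1.1.1]

yes — NF(t₁) = s(s(p(p(a)))), NF(t₂) = s(s(p(p(a))))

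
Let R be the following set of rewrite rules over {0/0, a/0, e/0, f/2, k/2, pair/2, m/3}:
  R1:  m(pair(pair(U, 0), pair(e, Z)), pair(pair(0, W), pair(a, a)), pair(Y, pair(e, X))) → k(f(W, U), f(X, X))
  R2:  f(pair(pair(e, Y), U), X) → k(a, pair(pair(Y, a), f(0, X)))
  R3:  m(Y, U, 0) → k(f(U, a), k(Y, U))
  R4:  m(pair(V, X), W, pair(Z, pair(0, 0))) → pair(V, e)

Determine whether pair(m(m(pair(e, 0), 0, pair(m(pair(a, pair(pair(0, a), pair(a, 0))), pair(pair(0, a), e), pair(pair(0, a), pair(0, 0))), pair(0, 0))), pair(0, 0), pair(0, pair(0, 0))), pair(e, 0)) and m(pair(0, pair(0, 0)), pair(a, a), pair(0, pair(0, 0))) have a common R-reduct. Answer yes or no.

no — NF(t₁) = pair(pair(e, e), pair(e, 0)), NF(t₂) = pair(0, e)

Reduce t₁ = pair(m(m(pair(e, 0), 0, pair(m(pair(a, pair(pair(0, a), pair(a, 0))), pair(pair(0, a), e), pair(pair(0, a), pair(0, 0))), pair(0, 0))), pair(0, 0), pair(0, pair(0, 0))), pair(e, 0)):
1. pair(m(m(pair(e, 0), 0, pair(m(pair(a, pair(pair(0, a), pair(a, 0))), pair(pair(0, a), e), pair(pair(0, a), pair(0, 0))), pair(0, 0))), pair(0, 0), pair(0, pair(0, 0))), pair(e, 0))  →  pair(m(pair(e, e), pair(0, 0), pair(0, pair(0, 0))), pair(e, 0))   [R4 at 1.1]
2. pair(m(pair(e, e), pair(0, 0), pair(0, pair(0, 0))), pair(e, 0))  →  pair(pair(e, e), pair(e, 0))   [R4 at 1]

Reduce t₂ = m(pair(0, pair(0, 0)), pair(a, a), pair(0, pair(0, 0))):
1. m(pair(0, pair(0, 0)), pair(a, a), pair(0, pair(0, 0)))  →  pair(0, e)   [R4 at ε]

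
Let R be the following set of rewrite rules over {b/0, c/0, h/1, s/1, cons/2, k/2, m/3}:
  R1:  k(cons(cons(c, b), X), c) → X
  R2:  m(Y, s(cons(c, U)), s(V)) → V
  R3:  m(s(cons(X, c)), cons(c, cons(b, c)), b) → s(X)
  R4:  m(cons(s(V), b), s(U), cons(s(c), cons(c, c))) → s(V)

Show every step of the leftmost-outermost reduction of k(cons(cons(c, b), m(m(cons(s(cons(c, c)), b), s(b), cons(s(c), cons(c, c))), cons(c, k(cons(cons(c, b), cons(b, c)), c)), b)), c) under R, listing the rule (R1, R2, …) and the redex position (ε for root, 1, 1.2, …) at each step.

s(c)

1. k(cons(cons(c, b), m(m(cons(s(cons(c, c)), b), s(b), cons(s(c), cons(c, c))), cons(c, k(cons(cons(c, b), cons(b, c)), c)), b)), c)  →  m(m(cons(s(cons(c, c)), b), s(b), cons(s(c), cons(c, c))), cons(c, k(cons(cons(c, b), cons(b, c)), c)), b)   [R1 at ε]
2. m(m(cons(s(cons(c, c)), b), s(b), cons(s(c), cons(c, c))), cons(c, k(cons(cons(c, b), cons(b, c)), c)), b)  →  m(s(cons(c, c)), cons(c, k(cons(cons(c, b), cons(b, c)), c)), b)   [R4 at 1]
3. m(s(cons(c, c)), cons(c, k(cons(cons(c, b), cons(b, c)), c)), b)  →  m(s(cons(c, c)), cons(c, cons(b, c)), b)   [R1 at 2.2]
4. m(s(cons(c, c)), cons(c, cons(b, c)), b)  →  s(c)   [R3 at ε]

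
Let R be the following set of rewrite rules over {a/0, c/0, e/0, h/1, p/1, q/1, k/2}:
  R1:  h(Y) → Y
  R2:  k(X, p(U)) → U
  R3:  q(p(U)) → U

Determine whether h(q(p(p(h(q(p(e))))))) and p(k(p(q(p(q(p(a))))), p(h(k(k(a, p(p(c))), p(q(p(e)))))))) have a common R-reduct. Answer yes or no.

Reduce t₁ = h(q(p(p(h(q(p(e))))))):
1. h(q(p(p(h(q(p(e)))))))  →  q(p(p(h(q(p(e))))))   [R1 at ε]
2. q(p(p(h(q(p(e))))))  →  p(h(q(p(e))))   [R3 at ε]
3. p(h(q(p(e))))  →  p(q(p(e)))   [R1 at 1]
4. p(q(p(e)))  →  p(e)   [R3 at 1]

Reduce t₂ = p(k(p(q(p(q(p(a))))), p(h(k(k(a, p(p(c))), p(q(p(e)))))))):
1. p(k(p(q(p(q(p(a))))), p(h(k(k(a, p(p(c))), p(q(p(e))))))))  →  p(h(k(k(a, p(p(c))), p(q(p(e))))))   [R2 at 1]
2. p(h(k(k(a, p(p(c))), p(q(p(e))))))  →  p(k(k(a, p(p(c))), p(q(p(e)))))   [R1 at 1]
3. p(k(k(a, p(p(c))), p(q(p(e)))))  →  p(q(p(e)))   [R2 at 1]
4. p(q(p(e)))  →  p(e)   [R3 at 1]

yes — NF(t₁) = p(e), NF(t₂) = p(e)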